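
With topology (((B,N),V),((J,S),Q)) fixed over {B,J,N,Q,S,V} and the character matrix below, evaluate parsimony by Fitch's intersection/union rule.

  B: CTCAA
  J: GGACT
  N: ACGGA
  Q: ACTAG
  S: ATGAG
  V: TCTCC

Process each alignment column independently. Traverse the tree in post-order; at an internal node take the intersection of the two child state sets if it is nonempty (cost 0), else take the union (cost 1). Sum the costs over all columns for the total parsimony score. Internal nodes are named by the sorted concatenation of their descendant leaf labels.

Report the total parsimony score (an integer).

BN@0: {C} ∪ {A} = {A,C} (union, +1)
BNV@0: {A,C} ∪ {T} = {A,C,T} (union, +1)
JS@0: {G} ∪ {A} = {A,G} (union, +1)
JQS@0: {A,G} ∩ {A} = {A} (intersection, +0)
BJNQSV@0: {A,C,T} ∩ {A} = {A} (intersection, +0)
BN@1: {T} ∪ {C} = {C,T} (union, +1)
BNV@1: {C,T} ∩ {C} = {C} (intersection, +0)
JS@1: {G} ∪ {T} = {G,T} (union, +1)
JQS@1: {G,T} ∪ {C} = {C,G,T} (union, +1)
BJNQSV@1: {C} ∩ {C,G,T} = {C} (intersection, +0)
BN@2: {C} ∪ {G} = {C,G} (union, +1)
BNV@2: {C,G} ∪ {T} = {C,G,T} (union, +1)
JS@2: {A} ∪ {G} = {A,G} (union, +1)
JQS@2: {A,G} ∪ {T} = {A,G,T} (union, +1)
BJNQSV@2: {C,G,T} ∩ {A,G,T} = {G,T} (intersection, +0)
BN@3: {A} ∪ {G} = {A,G} (union, +1)
BNV@3: {A,G} ∪ {C} = {A,C,G} (union, +1)
JS@3: {C} ∪ {A} = {A,C} (union, +1)
JQS@3: {A,C} ∩ {A} = {A} (intersection, +0)
BJNQSV@3: {A,C,G} ∩ {A} = {A} (intersection, +0)
BN@4: {A} ∩ {A} = {A} (intersection, +0)
BNV@4: {A} ∪ {C} = {A,C} (union, +1)
JS@4: {T} ∪ {G} = {G,T} (union, +1)
JQS@4: {G,T} ∩ {G} = {G} (intersection, +0)
BJNQSV@4: {A,C} ∪ {G} = {A,C,G} (union, +1)
per-site changes: [3, 3, 4, 3, 3]; total = 16

16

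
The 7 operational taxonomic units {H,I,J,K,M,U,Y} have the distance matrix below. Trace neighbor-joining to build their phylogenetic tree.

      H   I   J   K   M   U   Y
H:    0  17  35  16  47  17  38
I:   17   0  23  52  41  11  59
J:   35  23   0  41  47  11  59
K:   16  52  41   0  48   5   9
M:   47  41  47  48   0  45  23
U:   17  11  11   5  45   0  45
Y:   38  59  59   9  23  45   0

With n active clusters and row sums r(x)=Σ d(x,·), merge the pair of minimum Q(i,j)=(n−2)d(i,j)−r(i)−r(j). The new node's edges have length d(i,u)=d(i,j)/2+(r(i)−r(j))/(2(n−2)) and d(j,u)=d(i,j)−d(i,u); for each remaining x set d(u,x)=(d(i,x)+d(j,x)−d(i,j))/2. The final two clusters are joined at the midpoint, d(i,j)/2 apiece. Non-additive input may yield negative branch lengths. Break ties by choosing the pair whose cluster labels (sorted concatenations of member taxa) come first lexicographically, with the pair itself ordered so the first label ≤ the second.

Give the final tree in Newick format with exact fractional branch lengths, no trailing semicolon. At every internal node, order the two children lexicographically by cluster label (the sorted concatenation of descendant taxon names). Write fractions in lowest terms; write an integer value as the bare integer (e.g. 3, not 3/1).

((((H:45/8,(K:75/16,(M:133/10,Y:97/10):197/16):75/8):73/8,U:-11/4):9/4,I:39/4):53/8,J:53/8)

iteration 1: select M,Y (d=23, Q=-369); attach at lengths (133/10, 97/10); label the merged cluster MY
  updated: d(H,MY)=31, d(I,MY)=77/2, d(J,MY)=83/2, d(K,MY)=17, d(MY,U)=67/2
iteration 2: select K,MY (d=17, Q=-449/2); attach at lengths (75/16, 197/16); label the merged cluster KMY
  updated: d(H,KMY)=15, d(I,KMY)=147/4, d(J,KMY)=131/4, d(KMY,U)=43/4
iteration 3: select H,KMY (d=15, Q=-537/4); attach at lengths (45/8, 75/8); label the merged cluster HKMY
  updated: d(HKMY,I)=155/8, d(HKMY,J)=211/8, d(HKMY,U)=51/8
iteration 4: select HKMY,U (d=51/8, Q=-271/4); attach at lengths (73/8, -11/4); label the merged cluster HKMUY
  updated: d(HKMUY,I)=12, d(HKMUY,J)=31/2
iteration 5: select HKMUY,I (d=12, Q=-101/2); attach at lengths (9/4, 39/4); label the merged cluster HIKMUY
  updated: d(HIKMUY,J)=53/4
iteration 6: select HIKMUY,J (d=53/4); attach at lengths (53/8, 53/8); label the merged cluster HIJKMUY
final tree: ((((H:45/8,(K:75/16,(M:133/10,Y:97/10):197/16):75/8):73/8,U:-11/4):9/4,I:39/4):53/8,J:53/8)
total length: 693/8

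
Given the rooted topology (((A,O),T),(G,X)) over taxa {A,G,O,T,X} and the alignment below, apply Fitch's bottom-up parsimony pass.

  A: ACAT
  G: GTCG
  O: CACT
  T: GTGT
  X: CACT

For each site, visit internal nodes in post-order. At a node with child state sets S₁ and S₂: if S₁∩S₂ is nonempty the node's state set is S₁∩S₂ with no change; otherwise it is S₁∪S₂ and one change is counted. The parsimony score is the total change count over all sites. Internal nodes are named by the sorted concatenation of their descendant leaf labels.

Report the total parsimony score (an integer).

site 0, node AO: A={A} ∪ O={C} → {A,C} (+1)
site 0, node AOT: AO={A,C} ∪ T={G} → {A,C,G} (+1)
site 0, node GX: G={G} ∪ X={C} → {C,G} (+1)
site 0, node AGOTX: AOT={A,C,G} ∩ GX={C,G} → {C,G} (+0)
site 1, node AO: A={C} ∪ O={A} → {A,C} (+1)
site 1, node AOT: AO={A,C} ∪ T={T} → {A,C,T} (+1)
site 1, node GX: G={T} ∪ X={A} → {A,T} (+1)
site 1, node AGOTX: AOT={A,C,T} ∩ GX={A,T} → {A,T} (+0)
site 2, node AO: A={A} ∪ O={C} → {A,C} (+1)
site 2, node AOT: AO={A,C} ∪ T={G} → {A,C,G} (+1)
site 2, node GX: G={C} ∩ X={C} → {C} (+0)
site 2, node AGOTX: AOT={A,C,G} ∩ GX={C} → {C} (+0)
site 3, node AO: A={T} ∩ O={T} → {T} (+0)
site 3, node AOT: AO={T} ∩ T={T} → {T} (+0)
site 3, node GX: G={G} ∪ X={T} → {G,T} (+1)
site 3, node AGOTX: AOT={T} ∩ GX={G,T} → {T} (+0)
per-site changes: [3, 3, 2, 1]; total = 9

9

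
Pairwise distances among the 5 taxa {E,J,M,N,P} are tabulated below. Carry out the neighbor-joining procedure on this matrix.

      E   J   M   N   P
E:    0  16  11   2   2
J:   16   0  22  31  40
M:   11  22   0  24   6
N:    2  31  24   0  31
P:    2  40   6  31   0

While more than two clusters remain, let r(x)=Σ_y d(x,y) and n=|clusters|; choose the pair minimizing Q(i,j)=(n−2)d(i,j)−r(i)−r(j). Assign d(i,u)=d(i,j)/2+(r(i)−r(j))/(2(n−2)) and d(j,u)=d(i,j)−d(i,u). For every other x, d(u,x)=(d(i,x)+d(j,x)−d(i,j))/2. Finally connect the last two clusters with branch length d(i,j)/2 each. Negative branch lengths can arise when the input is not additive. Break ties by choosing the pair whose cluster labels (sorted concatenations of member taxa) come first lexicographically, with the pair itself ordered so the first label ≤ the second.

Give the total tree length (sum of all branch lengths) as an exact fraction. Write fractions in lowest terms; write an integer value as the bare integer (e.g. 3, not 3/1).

159/4

1. join M+P (d=6, Q=-124) ⇒ MP; edges |M|=1/3, |P|=17/3
  updated: d(E,MP)=7/2, d(J,MP)=28, d(MP,N)=49/2
2. join E+N (d=2, Q=-75) ⇒ EN; edges |E|=-8, |N|=10
  updated: d(EN,J)=45/2, d(EN,MP)=13
3. join EN+J (d=45/2, Q=-127/2) ⇒ EJN; edges |EN|=15/4, |J|=75/4
  updated: d(EJN,MP)=37/4
4. join EJN+MP (d=37/4) ⇒ EJMNP; edges |EJN|=37/8, |MP|=37/8
final tree: (((E:-8,N:10):15/4,J:75/4):37/8,(M:1/3,P:17/3):37/8)
total length: 159/4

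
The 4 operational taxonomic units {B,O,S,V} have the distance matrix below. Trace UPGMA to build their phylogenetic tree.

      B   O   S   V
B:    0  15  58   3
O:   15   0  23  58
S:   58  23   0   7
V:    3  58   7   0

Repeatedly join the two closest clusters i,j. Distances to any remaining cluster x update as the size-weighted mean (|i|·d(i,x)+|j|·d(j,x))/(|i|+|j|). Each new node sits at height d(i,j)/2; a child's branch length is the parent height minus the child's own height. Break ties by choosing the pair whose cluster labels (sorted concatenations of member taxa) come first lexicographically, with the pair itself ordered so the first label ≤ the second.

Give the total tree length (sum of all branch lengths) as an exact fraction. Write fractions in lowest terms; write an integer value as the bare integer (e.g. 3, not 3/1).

95/2

step 1: merge (B,V) at d=3; branch lengths B→3/2, V→3/2; new cluster BV
  updated: d(BV,O)=73/2, d(BV,S)=65/2
step 2: merge (O,S) at d=23; branch lengths O→23/2, S→23/2; new cluster OS
  updated: d(BV,OS)=69/2
step 3: merge (BV,OS) at d=69/2; branch lengths BV→63/4, OS→23/4; new cluster BOSV
final tree: ((B:3/2,V:3/2):63/4,(O:23/2,S:23/2):23/4)
total length: 95/2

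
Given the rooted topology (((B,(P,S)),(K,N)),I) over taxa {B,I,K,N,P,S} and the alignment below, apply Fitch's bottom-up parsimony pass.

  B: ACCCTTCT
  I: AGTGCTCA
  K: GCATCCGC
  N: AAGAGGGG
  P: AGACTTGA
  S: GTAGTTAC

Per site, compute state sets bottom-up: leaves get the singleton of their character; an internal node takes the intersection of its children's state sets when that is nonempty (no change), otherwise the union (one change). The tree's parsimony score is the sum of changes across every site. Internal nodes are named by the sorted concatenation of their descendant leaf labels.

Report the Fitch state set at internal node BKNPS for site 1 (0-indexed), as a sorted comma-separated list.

PS@0: {A} ∪ {G} = {A,G} (union, +1)
BPS@0: {A} ∩ {A,G} = {A} (intersection, +0)
KN@0: {G} ∪ {A} = {A,G} (union, +1)
BKNPS@0: {A} ∩ {A,G} = {A} (intersection, +0)
BIKNPS@0: {A} ∩ {A} = {A} (intersection, +0)
PS@1: {G} ∪ {T} = {G,T} (union, +1)
BPS@1: {C} ∪ {G,T} = {C,G,T} (union, +1)
KN@1: {C} ∪ {A} = {A,C} (union, +1)
BKNPS@1: {C,G,T} ∩ {A,C} = {C} (intersection, +0)
BIKNPS@1: {C} ∪ {G} = {C,G} (union, +1)
PS@2: {A} ∩ {A} = {A} (intersection, +0)
BPS@2: {C} ∪ {A} = {A,C} (union, +1)
KN@2: {A} ∪ {G} = {A,G} (union, +1)
BKNPS@2: {A,C} ∩ {A,G} = {A} (intersection, +0)
BIKNPS@2: {A} ∪ {T} = {A,T} (union, +1)
PS@3: {C} ∪ {G} = {C,G} (union, +1)
BPS@3: {C} ∩ {C,G} = {C} (intersection, +0)
KN@3: {T} ∪ {A} = {A,T} (union, +1)
BKNPS@3: {C} ∪ {A,T} = {A,C,T} (union, +1)
BIKNPS@3: {A,C,T} ∪ {G} = {A,C,G,T} (union, +1)
PS@4: {T} ∩ {T} = {T} (intersection, +0)
BPS@4: {T} ∩ {T} = {T} (intersection, +0)
KN@4: {C} ∪ {G} = {C,G} (union, +1)
BKNPS@4: {T} ∪ {C,G} = {C,G,T} (union, +1)
BIKNPS@4: {C,G,T} ∩ {C} = {C} (intersection, +0)
PS@5: {T} ∩ {T} = {T} (intersection, +0)
BPS@5: {T} ∩ {T} = {T} (intersection, +0)
KN@5: {C} ∪ {G} = {C,G} (union, +1)
BKNPS@5: {T} ∪ {C,G} = {C,G,T} (union, +1)
BIKNPS@5: {C,G,T} ∩ {T} = {T} (intersection, +0)
PS@6: {G} ∪ {A} = {A,G} (union, +1)
BPS@6: {C} ∪ {A,G} = {A,C,G} (union, +1)
KN@6: {G} ∩ {G} = {G} (intersection, +0)
BKNPS@6: {A,C,G} ∩ {G} = {G} (intersection, +0)
BIKNPS@6: {G} ∪ {C} = {C,G} (union, +1)
PS@7: {A} ∪ {C} = {A,C} (union, +1)
BPS@7: {T} ∪ {A,C} = {A,C,T} (union, +1)
KN@7: {C} ∪ {G} = {C,G} (union, +1)
BKNPS@7: {A,C,T} ∩ {C,G} = {C} (intersection, +0)
BIKNPS@7: {C} ∪ {A} = {A,C} (union, +1)
per-site changes: [2, 4, 3, 4, 2, 2, 3, 4]; total = 24

C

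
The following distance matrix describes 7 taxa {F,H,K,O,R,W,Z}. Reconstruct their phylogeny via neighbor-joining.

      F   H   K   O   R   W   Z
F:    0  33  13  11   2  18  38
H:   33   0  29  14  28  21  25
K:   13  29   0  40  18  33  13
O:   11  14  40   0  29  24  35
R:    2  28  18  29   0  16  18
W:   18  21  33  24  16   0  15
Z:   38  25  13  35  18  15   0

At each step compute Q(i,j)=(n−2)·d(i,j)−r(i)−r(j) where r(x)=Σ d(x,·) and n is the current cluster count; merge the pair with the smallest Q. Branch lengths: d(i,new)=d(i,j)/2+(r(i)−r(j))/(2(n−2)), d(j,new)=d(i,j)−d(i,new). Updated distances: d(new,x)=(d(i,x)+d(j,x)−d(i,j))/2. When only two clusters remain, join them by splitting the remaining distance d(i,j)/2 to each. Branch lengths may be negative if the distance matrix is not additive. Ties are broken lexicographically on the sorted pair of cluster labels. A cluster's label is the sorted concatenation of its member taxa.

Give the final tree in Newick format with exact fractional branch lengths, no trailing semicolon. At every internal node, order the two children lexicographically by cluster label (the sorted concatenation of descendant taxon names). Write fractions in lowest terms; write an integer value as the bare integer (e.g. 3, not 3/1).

((((F:3/2,R:1/2):51/8,(K:99/16,Z:109/16):63/8):5/2,(H:67/10,O:73/10):67/8):57/16,W:57/16)

1. join H+O (d=14, Q=-233) ⇒ HO; edges |H|=67/10, |O|=73/10
  updated: d(F,HO)=15, d(HO,K)=55/2, d(HO,R)=43/2, d(HO,W)=31/2, d(HO,Z)=23
2. join K+Z (d=13, Q=-319/2) ⇒ KZ; edges |K|=99/16, |Z|=109/16
  updated: d(F,KZ)=19, d(HO,KZ)=75/4, d(KZ,R)=23/2, d(KZ,W)=35/2
3. join F+R (d=2, Q=-99) ⇒ FR; edges |F|=3/2, |R|=1/2
  updated: d(FR,HO)=69/4, d(FR,KZ)=57/4, d(FR,W)=16
4. join FR+KZ (d=57/4, Q=-139/2) ⇒ FKRZ; edges |FR|=51/8, |KZ|=63/8
  updated: d(FKRZ,HO)=87/8, d(FKRZ,W)=77/8
5. join FKRZ+HO (d=87/8, Q=-36) ⇒ FHKORZ; edges |FKRZ|=5/2, |HO|=67/8
  updated: d(FHKORZ,W)=57/8
6. join FHKORZ+W (d=57/8) ⇒ FHKORWZ; edges |FHKORZ|=57/16, |W|=57/16
final tree: ((((F:3/2,R:1/2):51/8,(K:99/16,Z:109/16):63/8):5/2,(H:67/10,O:73/10):67/8):57/16,W:57/16)
total length: 245/4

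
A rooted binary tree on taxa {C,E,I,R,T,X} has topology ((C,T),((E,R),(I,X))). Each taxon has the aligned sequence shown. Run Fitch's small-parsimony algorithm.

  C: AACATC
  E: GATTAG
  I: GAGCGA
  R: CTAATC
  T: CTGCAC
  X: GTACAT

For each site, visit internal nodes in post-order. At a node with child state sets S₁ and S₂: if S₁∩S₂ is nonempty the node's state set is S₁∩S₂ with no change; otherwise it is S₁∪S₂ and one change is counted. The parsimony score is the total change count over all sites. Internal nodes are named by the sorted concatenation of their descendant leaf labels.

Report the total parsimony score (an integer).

19

CT@0: {A} ∪ {C} = {A,C} (union, +1)
ER@0: {G} ∪ {C} = {C,G} (union, +1)
IX@0: {G} ∩ {G} = {G} (intersection, +0)
EIRX@0: {C,G} ∩ {G} = {G} (intersection, +0)
CEIRTX@0: {A,C} ∪ {G} = {A,C,G} (union, +1)
CT@1: {A} ∪ {T} = {A,T} (union, +1)
ER@1: {A} ∪ {T} = {A,T} (union, +1)
IX@1: {A} ∪ {T} = {A,T} (union, +1)
EIRX@1: {A,T} ∩ {A,T} = {A,T} (intersection, +0)
CEIRTX@1: {A,T} ∩ {A,T} = {A,T} (intersection, +0)
CT@2: {C} ∪ {G} = {C,G} (union, +1)
ER@2: {T} ∪ {A} = {A,T} (union, +1)
IX@2: {G} ∪ {A} = {A,G} (union, +1)
EIRX@2: {A,T} ∩ {A,G} = {A} (intersection, +0)
CEIRTX@2: {C,G} ∪ {A} = {A,C,G} (union, +1)
CT@3: {A} ∪ {C} = {A,C} (union, +1)
ER@3: {T} ∪ {A} = {A,T} (union, +1)
IX@3: {C} ∩ {C} = {C} (intersection, +0)
EIRX@3: {A,T} ∪ {C} = {A,C,T} (union, +1)
CEIRTX@3: {A,C} ∩ {A,C,T} = {A,C} (intersection, +0)
CT@4: {T} ∪ {A} = {A,T} (union, +1)
ER@4: {A} ∪ {T} = {A,T} (union, +1)
IX@4: {G} ∪ {A} = {A,G} (union, +1)
EIRX@4: {A,T} ∩ {A,G} = {A} (intersection, +0)
CEIRTX@4: {A,T} ∩ {A} = {A} (intersection, +0)
CT@5: {C} ∩ {C} = {C} (intersection, +0)
ER@5: {G} ∪ {C} = {C,G} (union, +1)
IX@5: {A} ∪ {T} = {A,T} (union, +1)
EIRX@5: {C,G} ∪ {A,T} = {A,C,G,T} (union, +1)
CEIRTX@5: {C} ∩ {A,C,G,T} = {C} (intersection, +0)
per-site changes: [3, 3, 4, 3, 3, 3]; total = 19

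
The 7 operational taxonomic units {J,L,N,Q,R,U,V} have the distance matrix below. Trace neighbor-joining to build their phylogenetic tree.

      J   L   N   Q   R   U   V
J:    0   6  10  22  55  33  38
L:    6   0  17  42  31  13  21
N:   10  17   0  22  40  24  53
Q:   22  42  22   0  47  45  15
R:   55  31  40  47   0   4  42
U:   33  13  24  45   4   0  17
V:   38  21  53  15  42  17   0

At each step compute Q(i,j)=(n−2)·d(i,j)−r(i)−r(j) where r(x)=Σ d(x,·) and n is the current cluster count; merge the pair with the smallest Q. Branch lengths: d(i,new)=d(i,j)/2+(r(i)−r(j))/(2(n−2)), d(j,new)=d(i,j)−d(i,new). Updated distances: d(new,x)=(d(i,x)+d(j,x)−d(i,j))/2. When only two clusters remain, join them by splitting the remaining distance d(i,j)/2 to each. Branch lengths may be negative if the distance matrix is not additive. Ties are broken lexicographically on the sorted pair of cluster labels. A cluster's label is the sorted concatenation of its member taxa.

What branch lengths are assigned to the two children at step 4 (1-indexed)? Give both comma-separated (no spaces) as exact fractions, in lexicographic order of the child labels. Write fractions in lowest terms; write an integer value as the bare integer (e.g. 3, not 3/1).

45/16,115/16

1. join R+U (d=4, Q=-335) ⇒ RU; edges |R|=103/10, |U|=-63/10
  updated: d(J,RU)=42, d(L,RU)=20, d(N,RU)=30, d(Q,RU)=44, d(RU,V)=55/2
2. join Q+V (d=15, Q=-479/2) ⇒ QV; edges |Q|=101/16, |V|=139/16
  updated: d(J,QV)=45/2, d(L,QV)=24, d(N,QV)=30, d(QV,RU)=113/4
3. join QV+RU (d=113/4, Q=-561/4) ⇒ QRUV; edges |QV|=277/24, |RU|=401/24
  updated: d(J,QRUV)=145/8, d(L,QRUV)=63/8, d(N,QRUV)=127/8
4. join J+N (d=10, Q=-57) ⇒ JN; edges |J|=45/16, |N|=115/16
  updated: d(JN,L)=13/2, d(JN,QRUV)=12
5. join JN+L (d=13/2, Q=-211/8) ⇒ JLN; edges |JN|=85/16, |L|=19/16
  updated: d(JLN,QRUV)=107/16
6. join JLN+QRUV (d=107/16) ⇒ JLNQRUV; edges |JLN|=107/32, |QRUV|=107/32
final tree: (((J:45/16,N:115/16):85/16,L:19/16):107/32,((Q:101/16,V:139/16):277/24,(R:103/10,U:-63/10):401/24):107/32)
total length: 1127/16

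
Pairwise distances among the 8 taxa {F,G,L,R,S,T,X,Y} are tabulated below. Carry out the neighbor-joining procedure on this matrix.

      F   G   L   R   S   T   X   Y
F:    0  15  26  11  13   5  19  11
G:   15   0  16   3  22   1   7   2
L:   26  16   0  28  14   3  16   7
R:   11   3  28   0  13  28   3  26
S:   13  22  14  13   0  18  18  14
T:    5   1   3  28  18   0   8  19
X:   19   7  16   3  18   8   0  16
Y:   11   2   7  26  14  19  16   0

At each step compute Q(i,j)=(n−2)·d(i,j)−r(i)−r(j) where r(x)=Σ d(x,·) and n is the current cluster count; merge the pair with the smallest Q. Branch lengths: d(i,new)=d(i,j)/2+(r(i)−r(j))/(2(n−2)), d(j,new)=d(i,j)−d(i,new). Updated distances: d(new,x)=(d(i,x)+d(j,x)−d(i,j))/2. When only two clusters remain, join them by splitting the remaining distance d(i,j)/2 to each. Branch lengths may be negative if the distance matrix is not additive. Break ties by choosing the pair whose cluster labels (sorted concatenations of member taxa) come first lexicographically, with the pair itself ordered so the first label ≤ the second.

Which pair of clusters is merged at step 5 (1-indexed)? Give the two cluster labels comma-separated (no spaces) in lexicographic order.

FS,Y

iteration 1: select R,X (d=3, Q=-181); attach at lengths (43/12, -7/12); label the merged cluster RX
  updated: d(F,RX)=27/2, d(G,RX)=7/2, d(L,RX)=41/2, d(RX,S)=14, d(RX,T)=33/2, d(RX,Y)=39/2
iteration 2: select L,T (d=3, Q=-134); attach at lengths (39/10, -9/10); label the merged cluster LT
  updated: d(F,LT)=14, d(G,LT)=7, d(LT,RX)=17, d(LT,S)=29/2, d(LT,Y)=23/2
iteration 3: select G,RX (d=7/2, Q=-103); attach at lengths (-1/2, 4); label the merged cluster GRX
  updated: d(F,GRX)=25/2, d(GRX,LT)=41/4, d(GRX,S)=65/4, d(GRX,Y)=9
iteration 4: select F,S (d=13, Q=-277/4); attach at lengths (127/24, 185/24); label the merged cluster FS
  updated: d(FS,GRX)=63/8, d(FS,LT)=31/4, d(FS,Y)=6
iteration 5: select FS,Y (d=6, Q=-289/8); attach at lengths (57/32, 135/32); label the merged cluster FSY
  updated: d(FSY,GRX)=87/16, d(FSY,LT)=53/8
iteration 6: select FSY,GRX (d=87/16, Q=-357/16); attach at lengths (29/32, 145/32); label the merged cluster FGRSXY
  updated: d(FGRSXY,LT)=183/32
iteration 7: select FGRSXY,LT (d=183/32); attach at lengths (183/64, 183/64); label the merged cluster FGLRSTXY
final tree: ((((F:127/24,S:185/24):57/32,Y:135/32):29/32,(G:-1/2,(R:43/12,X:-7/12):4):145/32):183/64,(L:39/10,T:-9/10):183/64)
total length: 1269/32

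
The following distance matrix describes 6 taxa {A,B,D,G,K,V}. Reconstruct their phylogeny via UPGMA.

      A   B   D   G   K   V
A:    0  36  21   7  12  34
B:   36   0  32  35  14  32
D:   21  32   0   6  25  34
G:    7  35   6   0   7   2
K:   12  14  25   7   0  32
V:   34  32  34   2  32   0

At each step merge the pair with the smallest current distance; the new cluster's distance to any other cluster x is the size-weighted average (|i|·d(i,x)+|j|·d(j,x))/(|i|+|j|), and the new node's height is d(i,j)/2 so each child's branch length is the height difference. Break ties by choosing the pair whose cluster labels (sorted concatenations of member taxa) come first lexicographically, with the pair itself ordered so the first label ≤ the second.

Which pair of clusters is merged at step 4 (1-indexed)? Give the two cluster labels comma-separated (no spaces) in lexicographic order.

1. join G+V (d=2) ⇒ GV; edges |G|=1, |V|=1
  updated: d(A,GV)=41/2, d(B,GV)=67/2, d(D,GV)=20, d(GV,K)=39/2
2. join A+K (d=12) ⇒ AK; edges |A|=6, |K|=6
  updated: d(AK,B)=25, d(AK,D)=23, d(AK,GV)=20
3. join AK+GV (d=20) ⇒ AGKV; edges |AK|=4, |GV|=9
  updated: d(AGKV,B)=117/4, d(AGKV,D)=43/2
4. join AGKV+D (d=43/2) ⇒ ADGKV; edges |AGKV|=3/4, |D|=43/4
  updated: d(ADGKV,B)=149/5
5. join ADGKV+B (d=149/5) ⇒ ABDGKV; edges |ADGKV|=83/20, |B|=149/10
final tree: ((((A:6,K:6):4,(G:1,V:1):9):3/4,D:43/4):83/20,B:149/10)
total length: 1151/20

AGKV,D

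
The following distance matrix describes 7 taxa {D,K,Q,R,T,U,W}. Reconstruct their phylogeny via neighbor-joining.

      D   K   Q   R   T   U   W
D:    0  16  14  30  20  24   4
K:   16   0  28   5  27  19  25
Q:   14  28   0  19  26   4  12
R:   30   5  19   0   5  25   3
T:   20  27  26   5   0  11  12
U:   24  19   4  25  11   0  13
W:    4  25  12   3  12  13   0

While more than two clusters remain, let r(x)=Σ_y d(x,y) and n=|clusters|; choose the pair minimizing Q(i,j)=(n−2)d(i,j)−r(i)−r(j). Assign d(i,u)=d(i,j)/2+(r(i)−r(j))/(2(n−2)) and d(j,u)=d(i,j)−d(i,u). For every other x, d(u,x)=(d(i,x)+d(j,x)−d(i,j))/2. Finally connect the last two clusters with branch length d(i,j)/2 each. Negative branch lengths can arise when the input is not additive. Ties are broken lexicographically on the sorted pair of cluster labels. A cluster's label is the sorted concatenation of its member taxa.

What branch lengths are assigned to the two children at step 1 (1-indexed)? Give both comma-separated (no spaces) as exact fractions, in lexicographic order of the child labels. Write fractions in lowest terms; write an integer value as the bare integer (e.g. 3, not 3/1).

step 1: merge (K,R) at d=5, Q=-182; branch lengths K→29/5, R→-4/5; new cluster KR
  updated: d(D,KR)=41/2, d(KR,Q)=21, d(KR,T)=27/2, d(KR,U)=39/2, d(KR,W)=23/2
step 2: merge (Q,U) at d=4, Q=-265/2; branch lengths Q→43/16, U→21/16; new cluster QU
  updated: d(D,QU)=17, d(KR,QU)=73/4, d(QU,T)=33/2, d(QU,W)=21/2
step 3: merge (D,W) at d=4, Q=-175/2; branch lengths D→71/12, W→-23/12; new cluster DW
  updated: d(DW,KR)=14, d(DW,QU)=47/4, d(DW,T)=14
step 4: merge (DW,QU) at d=47/4, Q=-251/4; branch lengths DW→67/16, QU→121/16; new cluster DQUW
  updated: d(DQUW,KR)=41/4, d(DQUW,T)=75/8
step 5: merge (DQUW,KR) at d=41/4, Q=-265/8; branch lengths DQUW→49/16, KR→115/16; new cluster DKQRUW
  updated: d(DKQRUW,T)=101/16
step 6: merge (DKQRUW,T) at d=101/16; branch lengths DKQRUW→101/32, T→101/32; new cluster DKQRTUW
final tree: ((((D:71/12,W:-23/12):67/16,(Q:43/16,U:21/16):121/16):49/16,(K:29/5,R:-4/5):115/16):101/32,T:101/32)
total length: 661/16

29/5,-4/5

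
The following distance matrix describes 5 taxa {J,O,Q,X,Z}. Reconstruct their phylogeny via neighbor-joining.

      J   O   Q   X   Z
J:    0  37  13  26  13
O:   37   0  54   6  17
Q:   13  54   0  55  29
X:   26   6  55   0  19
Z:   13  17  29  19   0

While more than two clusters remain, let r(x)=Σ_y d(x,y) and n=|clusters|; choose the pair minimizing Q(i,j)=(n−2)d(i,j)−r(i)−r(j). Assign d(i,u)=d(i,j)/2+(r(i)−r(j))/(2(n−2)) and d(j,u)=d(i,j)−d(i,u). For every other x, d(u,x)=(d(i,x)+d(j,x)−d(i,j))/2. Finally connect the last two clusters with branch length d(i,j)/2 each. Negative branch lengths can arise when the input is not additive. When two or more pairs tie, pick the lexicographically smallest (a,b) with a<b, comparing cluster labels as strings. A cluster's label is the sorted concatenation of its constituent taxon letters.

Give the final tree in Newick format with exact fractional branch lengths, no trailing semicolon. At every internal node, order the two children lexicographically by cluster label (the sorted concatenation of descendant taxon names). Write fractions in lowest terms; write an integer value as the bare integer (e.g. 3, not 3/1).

iteration 1: select O,X (d=6, Q=-202); attach at lengths (13/3, 5/3); label the merged cluster OX
  updated: d(J,OX)=57/2, d(OX,Q)=103/2, d(OX,Z)=15
iteration 2: select J,Q (d=13, Q=-122); attach at lengths (-13/4, 65/4); label the merged cluster JQ
  updated: d(JQ,OX)=67/2, d(JQ,Z)=29/2
iteration 3: select JQ,OX (d=67/2, Q=-63); attach at lengths (33/2, 17); label the merged cluster JOQX
  updated: d(JOQX,Z)=-2
iteration 4: select JOQX,Z (d=-2); attach at lengths (-1, -1); label the merged cluster JOQXZ
final tree: (((J:-13/4,Q:65/4):33/2,(O:13/3,X:5/3):17):-1,Z:-1)
total length: 101/2

(((J:-13/4,Q:65/4):33/2,(O:13/3,X:5/3):17):-1,Z:-1)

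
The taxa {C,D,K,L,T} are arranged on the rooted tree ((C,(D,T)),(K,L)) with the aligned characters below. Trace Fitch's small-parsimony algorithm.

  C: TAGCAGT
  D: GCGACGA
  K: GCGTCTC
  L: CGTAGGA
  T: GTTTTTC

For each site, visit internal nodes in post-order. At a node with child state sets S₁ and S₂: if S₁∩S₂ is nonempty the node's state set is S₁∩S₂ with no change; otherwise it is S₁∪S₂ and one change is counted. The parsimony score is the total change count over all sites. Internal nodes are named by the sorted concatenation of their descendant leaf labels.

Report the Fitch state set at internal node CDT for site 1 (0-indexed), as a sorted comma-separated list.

A,C,T

site 0, node DT: D={G} ∩ T={G} → {G} (+0)
site 0, node CDT: C={T} ∪ DT={G} → {G,T} (+1)
site 0, node KL: K={G} ∪ L={C} → {C,G} (+1)
site 0, node CDKLT: CDT={G,T} ∩ KL={C,G} → {G} (+0)
site 1, node DT: D={C} ∪ T={T} → {C,T} (+1)
site 1, node CDT: C={A} ∪ DT={C,T} → {A,C,T} (+1)
site 1, node KL: K={C} ∪ L={G} → {C,G} (+1)
site 1, node CDKLT: CDT={A,C,T} ∩ KL={C,G} → {C} (+0)
site 2, node DT: D={G} ∪ T={T} → {G,T} (+1)
site 2, node CDT: C={G} ∩ DT={G,T} → {G} (+0)
site 2, node KL: K={G} ∪ L={T} → {G,T} (+1)
site 2, node CDKLT: CDT={G} ∩ KL={G,T} → {G} (+0)
site 3, node DT: D={A} ∪ T={T} → {A,T} (+1)
site 3, node CDT: C={C} ∪ DT={A,T} → {A,C,T} (+1)
site 3, node KL: K={T} ∪ L={A} → {A,T} (+1)
site 3, node CDKLT: CDT={A,C,T} ∩ KL={A,T} → {A,T} (+0)
site 4, node DT: D={C} ∪ T={T} → {C,T} (+1)
site 4, node CDT: C={A} ∪ DT={C,T} → {A,C,T} (+1)
site 4, node KL: K={C} ∪ L={G} → {C,G} (+1)
site 4, node CDKLT: CDT={A,C,T} ∩ KL={C,G} → {C} (+0)
site 5, node DT: D={G} ∪ T={T} → {G,T} (+1)
site 5, node CDT: C={G} ∩ DT={G,T} → {G} (+0)
site 5, node KL: K={T} ∪ L={G} → {G,T} (+1)
site 5, node CDKLT: CDT={G} ∩ KL={G,T} → {G} (+0)
site 6, node DT: D={A} ∪ T={C} → {A,C} (+1)
site 6, node CDT: C={T} ∪ DT={A,C} → {A,C,T} (+1)
site 6, node KL: K={C} ∪ L={A} → {A,C} (+1)
site 6, node CDKLT: CDT={A,C,T} ∩ KL={A,C} → {A,C} (+0)
per-site changes: [2, 3, 2, 3, 3, 2, 3]; total = 18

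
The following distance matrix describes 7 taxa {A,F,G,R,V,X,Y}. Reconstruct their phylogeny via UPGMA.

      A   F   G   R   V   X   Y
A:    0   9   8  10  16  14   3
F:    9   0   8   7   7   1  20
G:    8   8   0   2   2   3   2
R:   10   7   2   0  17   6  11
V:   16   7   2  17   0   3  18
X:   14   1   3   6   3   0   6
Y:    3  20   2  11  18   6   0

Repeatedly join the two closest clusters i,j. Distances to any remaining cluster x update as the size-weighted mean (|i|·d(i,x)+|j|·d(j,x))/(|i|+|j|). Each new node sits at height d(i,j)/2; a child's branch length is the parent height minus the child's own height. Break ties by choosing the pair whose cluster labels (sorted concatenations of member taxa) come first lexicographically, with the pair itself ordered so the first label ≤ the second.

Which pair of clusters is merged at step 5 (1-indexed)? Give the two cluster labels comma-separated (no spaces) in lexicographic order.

1. join F+X (d=1) ⇒ FX; edges |F|=1/2, |X|=1/2
  updated: d(A,FX)=23/2, d(FX,G)=11/2, d(FX,R)=13/2, d(FX,V)=5, d(FX,Y)=13
2. join G+R (d=2) ⇒ GR; edges |G|=1, |R|=1
  updated: d(A,GR)=9, d(FX,GR)=6, d(GR,V)=19/2, d(GR,Y)=13/2
3. join A+Y (d=3) ⇒ AY; edges |A|=3/2, |Y|=3/2
  updated: d(AY,FX)=49/4, d(AY,GR)=31/4, d(AY,V)=17
4. join FX+V (d=5) ⇒ FVX; edges |FX|=2, |V|=5/2
  updated: d(AY,FVX)=83/6, d(FVX,GR)=43/6
5. join FVX+GR (d=43/6) ⇒ FGRVX; edges |FVX|=13/12, |GR|=31/12
  updated: d(AY,FGRVX)=57/5
6. join AY+FGRVX (d=57/5) ⇒ AFGRVXY; edges |AY|=21/5, |FGRVX|=127/60
final tree: ((A:3/2,Y:3/2):21/5,(((F:1/2,X:1/2):2,V:5/2):13/12,(G:1,R:1):31/12):127/60)
total length: 1229/60

FVX,GR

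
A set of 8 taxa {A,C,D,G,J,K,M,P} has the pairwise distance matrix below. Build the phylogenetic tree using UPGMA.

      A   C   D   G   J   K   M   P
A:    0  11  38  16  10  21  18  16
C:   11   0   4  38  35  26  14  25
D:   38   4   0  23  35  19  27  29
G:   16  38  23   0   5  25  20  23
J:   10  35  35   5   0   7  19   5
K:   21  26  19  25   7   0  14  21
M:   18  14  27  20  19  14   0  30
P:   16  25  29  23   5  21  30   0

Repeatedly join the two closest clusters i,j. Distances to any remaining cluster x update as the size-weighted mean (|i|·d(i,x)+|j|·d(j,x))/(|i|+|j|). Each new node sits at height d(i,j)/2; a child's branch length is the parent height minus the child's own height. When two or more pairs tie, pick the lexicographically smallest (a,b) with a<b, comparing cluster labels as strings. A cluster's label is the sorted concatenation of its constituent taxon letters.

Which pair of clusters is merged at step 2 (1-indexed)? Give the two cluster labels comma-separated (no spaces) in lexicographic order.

1. join C+D (d=4) ⇒ CD; edges |C|=2, |D|=2
  updated: d(A,CD)=49/2, d(CD,G)=61/2, d(CD,J)=35, d(CD,K)=45/2, d(CD,M)=41/2, d(CD,P)=27
2. join G+J (d=5) ⇒ GJ; edges |G|=5/2, |J|=5/2
  updated: d(A,GJ)=13, d(CD,GJ)=131/4, d(GJ,K)=16, d(GJ,M)=39/2, d(GJ,P)=14
3. join A+GJ (d=13) ⇒ AGJ; edges |A|=13/2, |GJ|=4
  updated: d(AGJ,CD)=30, d(AGJ,K)=53/3, d(AGJ,M)=19, d(AGJ,P)=44/3
4. join K+M (d=14) ⇒ KM; edges |K|=7, |M|=7
  updated: d(AGJ,KM)=55/3, d(CD,KM)=43/2, d(KM,P)=51/2
5. join AGJ+P (d=44/3) ⇒ AGJP; edges |AGJ|=5/6, |P|=22/3
  updated: d(AGJP,CD)=117/4, d(AGJP,KM)=161/8
6. join AGJP+KM (d=161/8) ⇒ AGJKMP; edges |AGJP|=131/48, |KM|=49/16
  updated: d(AGJKMP,CD)=80/3
7. join AGJKMP+CD (d=80/3) ⇒ ACDGJKMP; edges |AGJKMP|=157/48, |CD|=34/3
final tree: ((((A:13/2,(G:5/2,J:5/2):4):5/6,P:22/3):131/48,(K:7,M:7):49/16):157/48,(C:2,D:2):34/3)
total length: 993/16

G,J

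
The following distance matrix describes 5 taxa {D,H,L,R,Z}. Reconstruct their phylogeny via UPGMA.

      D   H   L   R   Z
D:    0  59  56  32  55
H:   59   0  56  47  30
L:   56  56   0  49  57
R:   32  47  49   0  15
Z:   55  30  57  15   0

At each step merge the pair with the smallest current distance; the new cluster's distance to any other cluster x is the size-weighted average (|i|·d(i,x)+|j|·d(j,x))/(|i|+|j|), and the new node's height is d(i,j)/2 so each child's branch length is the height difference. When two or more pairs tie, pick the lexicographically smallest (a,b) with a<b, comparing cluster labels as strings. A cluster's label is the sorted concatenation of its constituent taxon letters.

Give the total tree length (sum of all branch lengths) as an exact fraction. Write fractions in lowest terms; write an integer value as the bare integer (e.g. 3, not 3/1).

step 1: merge (R,Z) at d=15; branch lengths R→15/2, Z→15/2; new cluster RZ
  updated: d(D,RZ)=87/2, d(H,RZ)=77/2, d(L,RZ)=53
step 2: merge (H,RZ) at d=77/2; branch lengths H→77/4, RZ→47/4; new cluster HRZ
  updated: d(D,HRZ)=146/3, d(HRZ,L)=54
step 3: merge (D,HRZ) at d=146/3; branch lengths D→73/3, HRZ→61/12; new cluster DHRZ
  updated: d(DHRZ,L)=109/2
step 4: merge (DHRZ,L) at d=109/2; branch lengths DHRZ→35/12, L→109/4; new cluster DHLRZ
final tree: ((D:73/3,(H:77/4,(R:15/2,Z:15/2):47/4):61/12):35/12,L:109/4)
total length: 1267/12

1267/12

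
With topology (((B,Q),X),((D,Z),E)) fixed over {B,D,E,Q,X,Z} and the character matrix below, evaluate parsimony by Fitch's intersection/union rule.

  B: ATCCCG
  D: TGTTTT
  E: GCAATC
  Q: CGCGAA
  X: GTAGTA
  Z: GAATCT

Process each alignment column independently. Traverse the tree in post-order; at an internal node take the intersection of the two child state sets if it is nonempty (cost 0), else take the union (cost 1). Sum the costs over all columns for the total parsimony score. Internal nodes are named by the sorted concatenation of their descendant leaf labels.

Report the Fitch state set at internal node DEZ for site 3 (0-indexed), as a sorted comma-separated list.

A,T

[col 0] BQ: children B:{A}, Q:{C} ∪→ {A,C}; cost 1
[col 0] BQX: children BQ:{A,C}, X:{G} ∪→ {A,C,G}; cost 1
[col 0] DZ: children D:{T}, Z:{G} ∪→ {G,T}; cost 1
[col 0] DEZ: children DZ:{G,T}, E:{G} ∩→ {G}; cost 0
[col 0] BDEQXZ: children BQX:{A,C,G}, DEZ:{G} ∩→ {G}; cost 0
[col 1] BQ: children B:{T}, Q:{G} ∪→ {G,T}; cost 1
[col 1] BQX: children BQ:{G,T}, X:{T} ∩→ {T}; cost 0
[col 1] DZ: children D:{G}, Z:{A} ∪→ {A,G}; cost 1
[col 1] DEZ: children DZ:{A,G}, E:{C} ∪→ {A,C,G}; cost 1
[col 1] BDEQXZ: children BQX:{T}, DEZ:{A,C,G} ∪→ {A,C,G,T}; cost 1
[col 2] BQ: children B:{C}, Q:{C} ∩→ {C}; cost 0
[col 2] BQX: children BQ:{C}, X:{A} ∪→ {A,C}; cost 1
[col 2] DZ: children D:{T}, Z:{A} ∪→ {A,T}; cost 1
[col 2] DEZ: children DZ:{A,T}, E:{A} ∩→ {A}; cost 0
[col 2] BDEQXZ: children BQX:{A,C}, DEZ:{A} ∩→ {A}; cost 0
[col 3] BQ: children B:{C}, Q:{G} ∪→ {C,G}; cost 1
[col 3] BQX: children BQ:{C,G}, X:{G} ∩→ {G}; cost 0
[col 3] DZ: children D:{T}, Z:{T} ∩→ {T}; cost 0
[col 3] DEZ: children DZ:{T}, E:{A} ∪→ {A,T}; cost 1
[col 3] BDEQXZ: children BQX:{G}, DEZ:{A,T} ∪→ {A,G,T}; cost 1
[col 4] BQ: children B:{C}, Q:{A} ∪→ {A,C}; cost 1
[col 4] BQX: children BQ:{A,C}, X:{T} ∪→ {A,C,T}; cost 1
[col 4] DZ: children D:{T}, Z:{C} ∪→ {C,T}; cost 1
[col 4] DEZ: children DZ:{C,T}, E:{T} ∩→ {T}; cost 0
[col 4] BDEQXZ: children BQX:{A,C,T}, DEZ:{T} ∩→ {T}; cost 0
[col 5] BQ: children B:{G}, Q:{A} ∪→ {A,G}; cost 1
[col 5] BQX: children BQ:{A,G}, X:{A} ∩→ {A}; cost 0
[col 5] DZ: children D:{T}, Z:{T} ∩→ {T}; cost 0
[col 5] DEZ: children DZ:{T}, E:{C} ∪→ {C,T}; cost 1
[col 5] BDEQXZ: children BQX:{A}, DEZ:{C,T} ∪→ {A,C,T}; cost 1
per-site changes: [3, 4, 2, 3, 3, 3]; total = 18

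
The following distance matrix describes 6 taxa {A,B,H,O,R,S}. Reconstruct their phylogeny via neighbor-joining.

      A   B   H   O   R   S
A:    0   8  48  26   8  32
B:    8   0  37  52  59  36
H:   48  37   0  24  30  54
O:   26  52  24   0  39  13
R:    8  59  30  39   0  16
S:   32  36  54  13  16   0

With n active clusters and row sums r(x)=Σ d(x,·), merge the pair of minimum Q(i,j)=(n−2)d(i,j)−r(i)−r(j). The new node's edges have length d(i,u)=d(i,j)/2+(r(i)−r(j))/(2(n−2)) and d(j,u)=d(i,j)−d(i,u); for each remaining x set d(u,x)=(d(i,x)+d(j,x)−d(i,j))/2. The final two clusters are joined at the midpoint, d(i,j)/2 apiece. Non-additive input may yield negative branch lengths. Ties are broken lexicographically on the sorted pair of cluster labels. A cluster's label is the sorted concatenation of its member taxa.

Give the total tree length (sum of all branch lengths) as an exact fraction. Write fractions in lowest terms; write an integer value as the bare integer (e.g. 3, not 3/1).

313/4

step 1: merge (A,B) at d=8, Q=-282; branch lengths A→-19/4, B→51/4; new cluster AB
  updated: d(AB,H)=77/2, d(AB,O)=35, d(AB,R)=59/2, d(AB,S)=30
step 2: merge (H,O) at d=24, Q=-371/2; branch lengths H→215/12, O→73/12; new cluster HO
  updated: d(AB,HO)=99/4, d(HO,R)=45/2, d(HO,S)=43/2
step 3: merge (AB,HO) at d=99/4, Q=-207/2; branch lengths AB→65/4, HO→17/2; new cluster ABHO
  updated: d(ABHO,R)=109/8, d(ABHO,S)=107/8
step 4: merge (ABHO,R) at d=109/8, Q=-43; branch lengths ABHO→11/2, R→65/8; new cluster ABHOR
  updated: d(ABHOR,S)=63/8
step 5: merge (ABHOR,S) at d=63/8; branch lengths ABHOR→63/16, S→63/16; new cluster ABHORS
final tree: ((((A:-19/4,B:51/4):65/4,(H:215/12,O:73/12):17/2):11/2,R:65/8):63/16,S:63/16)
total length: 313/4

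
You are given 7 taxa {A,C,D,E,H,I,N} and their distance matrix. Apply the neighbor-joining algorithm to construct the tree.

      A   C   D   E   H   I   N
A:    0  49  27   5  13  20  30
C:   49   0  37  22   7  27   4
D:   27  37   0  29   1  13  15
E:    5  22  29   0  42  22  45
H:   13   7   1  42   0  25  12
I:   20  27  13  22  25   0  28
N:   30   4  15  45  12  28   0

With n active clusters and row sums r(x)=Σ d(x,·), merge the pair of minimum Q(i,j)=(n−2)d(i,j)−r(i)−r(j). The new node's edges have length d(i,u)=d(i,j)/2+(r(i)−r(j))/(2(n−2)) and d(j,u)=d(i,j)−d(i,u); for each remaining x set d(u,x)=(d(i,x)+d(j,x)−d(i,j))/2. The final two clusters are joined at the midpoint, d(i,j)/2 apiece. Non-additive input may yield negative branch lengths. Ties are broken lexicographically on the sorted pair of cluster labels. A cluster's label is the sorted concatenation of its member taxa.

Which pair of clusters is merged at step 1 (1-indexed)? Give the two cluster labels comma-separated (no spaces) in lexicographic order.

A,E

step 1: merge (A,E) at d=5, Q=-284; branch lengths A→2/5, E→23/5; new cluster AE
  updated: d(AE,C)=33, d(AE,D)=51/2, d(AE,H)=25, d(AE,I)=37/2, d(AE,N)=35
step 2: merge (C,N) at d=4, Q=-186; branch lengths C→15/4, N→1/4; new cluster CN
  updated: d(AE,CN)=32, d(CN,D)=24, d(CN,H)=15/2, d(CN,I)=51/2
step 3: merge (AE,I) at d=37/2, Q=-255/2; branch lengths AE→149/12, I→73/12; new cluster AEI
  updated: d(AEI,CN)=39/2, d(AEI,D)=10, d(AEI,H)=63/4
step 4: merge (AEI,D) at d=10, Q=-241/4; branch lengths AEI→121/16, D→39/16; new cluster ADEI
  updated: d(ADEI,CN)=67/4, d(ADEI,H)=27/8
step 5: merge (ADEI,CN) at d=67/4, Q=-221/8; branch lengths ADEI→101/16, CN→167/16; new cluster ACDEIN
  updated: d(ACDEIN,H)=-47/16
step 6: merge (ACDEIN,H) at d=-47/16; branch lengths ACDEIN→-47/32, H→-47/32; new cluster ACDEHIN
final tree: (((((A:2/5,E:23/5):149/12,I:73/12):121/16,D:39/16):101/16,(C:15/4,N:1/4):167/16):-47/32,H:-47/32)
total length: 821/16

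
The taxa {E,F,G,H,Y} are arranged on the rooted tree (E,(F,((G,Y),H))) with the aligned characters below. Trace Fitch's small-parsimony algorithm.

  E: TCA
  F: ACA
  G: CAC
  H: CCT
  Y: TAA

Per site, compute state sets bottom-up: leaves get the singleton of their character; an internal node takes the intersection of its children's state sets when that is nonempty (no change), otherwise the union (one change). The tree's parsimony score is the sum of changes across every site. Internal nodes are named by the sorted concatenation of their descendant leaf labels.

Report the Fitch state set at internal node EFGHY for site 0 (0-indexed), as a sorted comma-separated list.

[col 0] GY: children G:{C}, Y:{T} ∪→ {C,T}; cost 1
[col 0] GHY: children GY:{C,T}, H:{C} ∩→ {C}; cost 0
[col 0] FGHY: children F:{A}, GHY:{C} ∪→ {A,C}; cost 1
[col 0] EFGHY: children E:{T}, FGHY:{A,C} ∪→ {A,C,T}; cost 1
[col 1] GY: children G:{A}, Y:{A} ∩→ {A}; cost 0
[col 1] GHY: children GY:{A}, H:{C} ∪→ {A,C}; cost 1
[col 1] FGHY: children F:{C}, GHY:{A,C} ∩→ {C}; cost 0
[col 1] EFGHY: children E:{C}, FGHY:{C} ∩→ {C}; cost 0
[col 2] GY: children G:{C}, Y:{A} ∪→ {A,C}; cost 1
[col 2] GHY: children GY:{A,C}, H:{T} ∪→ {A,C,T}; cost 1
[col 2] FGHY: children F:{A}, GHY:{A,C,T} ∩→ {A}; cost 0
[col 2] EFGHY: children E:{A}, FGHY:{A} ∩→ {A}; cost 0
per-site changes: [3, 1, 2]; total = 6

A,C,T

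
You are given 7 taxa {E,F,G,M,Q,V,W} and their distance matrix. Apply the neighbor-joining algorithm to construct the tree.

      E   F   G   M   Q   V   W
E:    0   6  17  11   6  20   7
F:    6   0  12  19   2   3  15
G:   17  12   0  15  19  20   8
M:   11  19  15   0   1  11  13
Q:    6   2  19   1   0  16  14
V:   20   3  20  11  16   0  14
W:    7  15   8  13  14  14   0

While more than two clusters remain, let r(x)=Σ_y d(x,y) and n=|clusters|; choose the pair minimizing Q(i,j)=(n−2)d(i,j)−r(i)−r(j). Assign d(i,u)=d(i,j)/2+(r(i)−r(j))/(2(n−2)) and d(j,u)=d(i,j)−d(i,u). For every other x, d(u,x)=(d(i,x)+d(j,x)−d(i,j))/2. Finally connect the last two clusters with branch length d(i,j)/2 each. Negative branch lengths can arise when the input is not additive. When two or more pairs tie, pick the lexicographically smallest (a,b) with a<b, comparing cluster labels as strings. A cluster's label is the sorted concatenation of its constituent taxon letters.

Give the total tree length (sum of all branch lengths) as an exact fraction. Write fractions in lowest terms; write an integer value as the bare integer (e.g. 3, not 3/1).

iteration 1: select F,V (d=3, Q=-126); attach at lengths (-6/5, 21/5); label the merged cluster FV
  updated: d(E,FV)=23/2, d(FV,G)=29/2, d(FV,M)=27/2, d(FV,Q)=15/2, d(FV,W)=13
iteration 2: select M,Q (d=1, Q=-97); attach at lengths (5/4, -1/4); label the merged cluster MQ
  updated: d(E,MQ)=8, d(FV,MQ)=10, d(G,MQ)=33/2, d(MQ,W)=13
iteration 3: select G,W (d=8, Q=-73); attach at lengths (13/2, 3/2); label the merged cluster GW
  updated: d(E,GW)=8, d(FV,GW)=39/4, d(GW,MQ)=43/4
iteration 4: select E,MQ (d=8, Q=-161/4); attach at lengths (59/16, 69/16); label the merged cluster EMQ
  updated: d(EMQ,FV)=27/4, d(EMQ,GW)=43/8
iteration 5: select EMQ,FV (d=27/4, Q=-175/8); attach at lengths (19/16, 89/16); label the merged cluster EFMQV
  updated: d(EFMQV,GW)=67/16
iteration 6: select EFMQV,GW (d=67/16); attach at lengths (67/32, 67/32); label the merged cluster EFGMQVW
final tree: (((E:59/16,(M:5/4,Q:-1/4):69/16):19/16,(F:-6/5,V:21/5):89/16):67/32,(G:13/2,W:3/2):67/32)
total length: 495/16

495/16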